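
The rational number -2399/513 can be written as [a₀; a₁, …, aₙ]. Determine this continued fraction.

⌊-2399/513⌋ = -5, remainder 166
⌊513/166⌋ = 3, remainder 15
⌊166/15⌋ = 11, remainder 1
⌊15/1⌋ = 15, remainder 0

[-5; 3, 11, 15]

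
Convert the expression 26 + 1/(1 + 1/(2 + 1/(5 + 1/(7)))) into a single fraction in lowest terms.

3069/115

Start with 7.
5 + 1/(7/1) = 5 + 1/7 = 36/7
2 + 1/(36/7) = 2 + 7/36 = 79/36
1 + 1/(79/36) = 1 + 36/79 = 115/79
26 + 1/(115/79) = 26 + 79/115 = 3069/115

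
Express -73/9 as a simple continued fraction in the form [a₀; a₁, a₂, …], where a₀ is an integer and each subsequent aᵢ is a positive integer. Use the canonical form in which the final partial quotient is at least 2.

-73 ÷ 9 → quotient -9, remainder 8
9 ÷ 8 → quotient 1, remainder 1
8 ÷ 1 → quotient 8, remainder 0

[-9; 1, 8]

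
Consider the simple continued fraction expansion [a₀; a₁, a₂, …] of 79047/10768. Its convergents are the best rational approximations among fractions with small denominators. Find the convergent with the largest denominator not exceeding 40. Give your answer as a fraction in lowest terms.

List convergents until the denominator exceeds the bound:
a_0 = 7: 7/1  (≤ bound)
a_1 = 2: 15/2  (≤ bound)
a_2 = 1: 22/3  (≤ bound)
a_3 = 13: 301/41  (> 40, stop)

22/3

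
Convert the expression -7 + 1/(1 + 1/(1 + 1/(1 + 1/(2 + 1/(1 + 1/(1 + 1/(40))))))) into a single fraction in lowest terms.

Collapse the nested fraction from the inside out:
Start with 40.
1 + 1/(40/1) = 1 + 1/40 = 41/40
1 + 1/(41/40) = 1 + 40/41 = 81/41
2 + 1/(81/41) = 2 + 41/81 = 203/81
1 + 1/(203/81) = 1 + 81/203 = 284/203
1 + 1/(284/203) = 1 + 203/284 = 487/284
1 + 1/(487/284) = 1 + 284/487 = 771/487
-7 + 1/(771/487) = -7 + 487/771 = -4910/771

-4910/771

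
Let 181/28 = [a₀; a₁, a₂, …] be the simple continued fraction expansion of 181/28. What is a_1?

2

Run the Euclidean algorithm, recording each quotient:
⌊181/28⌋ = 6, remainder 13
⌊28/13⌋ = 2, remainder 2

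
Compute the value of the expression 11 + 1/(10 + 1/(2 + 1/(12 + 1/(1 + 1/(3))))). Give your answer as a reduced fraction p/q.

12327/1111

Start with 3.
1 + 1/(3/1) = 1 + 1/3 = 4/3
12 + 1/(4/3) = 12 + 3/4 = 51/4
2 + 1/(51/4) = 2 + 4/51 = 106/51
10 + 1/(106/51) = 10 + 51/106 = 1111/106
11 + 1/(1111/106) = 11 + 106/1111 = 12327/1111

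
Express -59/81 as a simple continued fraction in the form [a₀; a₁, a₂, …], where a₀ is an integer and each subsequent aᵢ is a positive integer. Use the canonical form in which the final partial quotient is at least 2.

-59 ÷ 81 → quotient -1, remainder 22
81 ÷ 22 → quotient 3, remainder 15
22 ÷ 15 → quotient 1, remainder 7
15 ÷ 7 → quotient 2, remainder 1
7 ÷ 1 → quotient 7, remainder 0

[-1; 3, 1, 2, 7]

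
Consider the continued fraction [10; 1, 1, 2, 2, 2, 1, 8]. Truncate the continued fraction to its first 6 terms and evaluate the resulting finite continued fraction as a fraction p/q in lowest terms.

307/29

Use the convergent recurrence hₖ = aₖ·hₖ₋₁ + hₖ₋₂ (and likewise for the denominators kₖ):
a_0 = 10: 10/1
a_1 = 1: 11/1
a_2 = 1: 21/2
a_3 = 2: 53/5
a_4 = 2: 127/12
a_5 = 2: 307/29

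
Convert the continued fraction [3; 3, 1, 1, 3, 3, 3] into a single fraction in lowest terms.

889/271

Start with 3.
3 + 1/(3/1) = 3 + 1/3 = 10/3
3 + 1/(10/3) = 3 + 3/10 = 33/10
1 + 1/(33/10) = 1 + 10/33 = 43/33
1 + 1/(43/33) = 1 + 33/43 = 76/43
3 + 1/(76/43) = 3 + 43/76 = 271/76
3 + 1/(271/76) = 3 + 76/271 = 889/271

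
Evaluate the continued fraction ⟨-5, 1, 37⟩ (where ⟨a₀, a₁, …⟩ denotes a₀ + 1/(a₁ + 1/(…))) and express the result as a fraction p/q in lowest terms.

Start with 37.
1 + 1/(37/1) = 1 + 1/37 = 38/37
-5 + 1/(38/37) = -5 + 37/38 = -153/38

-153/38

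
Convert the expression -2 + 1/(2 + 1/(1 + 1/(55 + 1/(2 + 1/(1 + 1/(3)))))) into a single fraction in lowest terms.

Work from the innermost term outward:
Start with 3.
1 + 1/(3/1) = 1 + 1/3 = 4/3
2 + 1/(4/3) = 2 + 3/4 = 11/4
55 + 1/(11/4) = 55 + 4/11 = 609/11
1 + 1/(609/11) = 1 + 11/609 = 620/609
2 + 1/(620/609) = 2 + 609/620 = 1849/620
-2 + 1/(1849/620) = -2 + 620/1849 = -3078/1849

-3078/1849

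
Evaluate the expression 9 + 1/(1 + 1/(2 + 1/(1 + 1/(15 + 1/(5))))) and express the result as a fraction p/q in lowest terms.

3109/319

Collapse the nested fraction from the inside out:
Start with 5.
15 + 1/(5/1) = 15 + 1/5 = 76/5
1 + 1/(76/5) = 1 + 5/76 = 81/76
2 + 1/(81/76) = 2 + 76/81 = 238/81
1 + 1/(238/81) = 1 + 81/238 = 319/238
9 + 1/(319/238) = 9 + 238/319 = 3109/319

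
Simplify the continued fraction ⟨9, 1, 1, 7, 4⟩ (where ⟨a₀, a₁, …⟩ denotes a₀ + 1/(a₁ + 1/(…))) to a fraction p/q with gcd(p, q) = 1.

Compute successive convergents:
a_0 = 9: 9/1
a_1 = 1: 10/1
a_2 = 1: 19/2
a_3 = 7: 143/15
a_4 = 4: 591/62

591/62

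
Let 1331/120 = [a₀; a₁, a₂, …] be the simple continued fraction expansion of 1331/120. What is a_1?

10

⌊1331/120⌋ = 11, remainder 11
⌊120/11⌋ = 10, remainder 10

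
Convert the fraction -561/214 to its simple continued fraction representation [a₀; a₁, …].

[-3; 2, 1, 1, 1, 3, 1, 5]

⌊-561/214⌋ = -3, remainder 81
⌊214/81⌋ = 2, remainder 52
⌊81/52⌋ = 1, remainder 29
⌊52/29⌋ = 1, remainder 23
⌊29/23⌋ = 1, remainder 6
⌊23/6⌋ = 3, remainder 5
⌊6/5⌋ = 1, remainder 1
⌊5/1⌋ = 5, remainder 0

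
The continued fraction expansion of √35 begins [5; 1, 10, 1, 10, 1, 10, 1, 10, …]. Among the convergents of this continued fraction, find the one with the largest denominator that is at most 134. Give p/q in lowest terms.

List convergents until the denominator exceeds the bound:
a_0 = 5: 5/1  (≤ bound)
a_1 = 1: 6/1  (≤ bound)
a_2 = 10: 65/11  (≤ bound)
a_3 = 1: 71/12  (≤ bound)
a_4 = 10: 775/131  (≤ bound)
a_5 = 1: 846/143  (> 134, stop)

775/131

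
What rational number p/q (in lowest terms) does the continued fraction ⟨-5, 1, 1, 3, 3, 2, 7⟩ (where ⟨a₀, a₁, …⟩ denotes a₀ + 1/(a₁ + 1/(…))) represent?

Collapse the nested fraction from the inside out:
Start with 7.
2 + 1/(7/1) = 2 + 1/7 = 15/7
3 + 1/(15/7) = 3 + 7/15 = 52/15
3 + 1/(52/15) = 3 + 15/52 = 171/52
1 + 1/(171/52) = 1 + 52/171 = 223/171
1 + 1/(223/171) = 1 + 171/223 = 394/223
-5 + 1/(394/223) = -5 + 223/394 = -1747/394

-1747/394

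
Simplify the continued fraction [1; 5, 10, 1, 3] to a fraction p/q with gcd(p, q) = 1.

262/219

Start with 3.
1 + 1/(3/1) = 1 + 1/3 = 4/3
10 + 1/(4/3) = 10 + 3/4 = 43/4
5 + 1/(43/4) = 5 + 4/43 = 219/43
1 + 1/(219/43) = 1 + 43/219 = 262/219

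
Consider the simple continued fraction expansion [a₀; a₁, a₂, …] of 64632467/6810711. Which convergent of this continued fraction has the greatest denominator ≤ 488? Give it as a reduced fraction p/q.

465/49

a_0 = 9: 9/1  (≤ bound)
a_1 = 2: 19/2  (≤ bound)
a_2 = 24: 465/49  (≤ bound)
a_3 = 13: 6064/639  (> 488, stop)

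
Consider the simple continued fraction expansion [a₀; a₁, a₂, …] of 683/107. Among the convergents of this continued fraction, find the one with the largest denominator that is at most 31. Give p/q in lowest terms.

83/13

List convergents until the denominator exceeds the bound:
a_0 = 6: 6/1  (≤ bound)
a_1 = 2: 13/2  (≤ bound)
a_2 = 1: 19/3  (≤ bound)
a_3 = 1: 32/5  (≤ bound)
a_4 = 1: 51/8  (≤ bound)
a_5 = 1: 83/13  (≤ bound)
a_6 = 3: 300/47  (> 31, stop)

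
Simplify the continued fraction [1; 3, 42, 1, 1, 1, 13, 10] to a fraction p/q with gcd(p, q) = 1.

70885/53267

a_0 = 1: 1/1
a_1 = 3: 4/3
a_2 = 42: 169/127
a_3 = 1: 173/130
a_4 = 1: 342/257
a_5 = 1: 515/387
a_6 = 13: 7037/5288
a_7 = 10: 70885/53267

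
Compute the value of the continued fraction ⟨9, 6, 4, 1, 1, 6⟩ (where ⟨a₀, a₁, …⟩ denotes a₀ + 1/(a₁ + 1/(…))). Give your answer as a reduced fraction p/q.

Use the convergent recurrence hₖ = aₖ·hₖ₋₁ + hₖ₋₂ (and likewise for the denominators kₖ):
a_0 = 9: 9/1
a_1 = 6: 55/6
a_2 = 4: 229/25
a_3 = 1: 284/31
a_4 = 1: 513/56
a_5 = 6: 3362/367

3362/367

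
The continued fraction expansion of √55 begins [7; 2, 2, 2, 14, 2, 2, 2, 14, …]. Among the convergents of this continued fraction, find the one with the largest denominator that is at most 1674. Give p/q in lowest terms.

List convergents until the denominator exceeds the bound:
a_0 = 7: 7/1  (≤ bound)
a_1 = 2: 15/2  (≤ bound)
a_2 = 2: 37/5  (≤ bound)
a_3 = 2: 89/12  (≤ bound)
a_4 = 14: 1283/173  (≤ bound)
a_5 = 2: 2655/358  (≤ bound)
a_6 = 2: 6593/889  (≤ bound)
a_7 = 2: 15841/2136  (> 1674, stop)

6593/889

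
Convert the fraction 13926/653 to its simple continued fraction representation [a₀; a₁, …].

[21; 3, 15, 4, 1, 2]

13926 = 21·653 + 213, so a_0 = 21
653 = 3·213 + 14, so a_1 = 3
213 = 15·14 + 3, so a_2 = 15
14 = 4·3 + 2, so a_3 = 4
3 = 1·2 + 1, so a_4 = 1
2 = 2·1 + 0, so a_5 = 2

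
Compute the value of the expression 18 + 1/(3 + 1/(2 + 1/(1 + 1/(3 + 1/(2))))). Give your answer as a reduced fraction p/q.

Start with 2.
3 + 1/(2/1) = 3 + 1/2 = 7/2
1 + 1/(7/2) = 1 + 2/7 = 9/7
2 + 1/(9/7) = 2 + 7/9 = 25/9
3 + 1/(25/9) = 3 + 9/25 = 84/25
18 + 1/(84/25) = 18 + 25/84 = 1537/84

1537/84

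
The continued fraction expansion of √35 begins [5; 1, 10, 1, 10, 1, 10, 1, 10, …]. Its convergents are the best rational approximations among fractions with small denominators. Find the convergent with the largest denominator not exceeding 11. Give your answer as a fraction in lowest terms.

a_0 = 5: 5/1  (≤ bound)
a_1 = 1: 6/1  (≤ bound)
a_2 = 10: 65/11  (≤ bound)
a_3 = 1: 71/12  (> 11, stop)

65/11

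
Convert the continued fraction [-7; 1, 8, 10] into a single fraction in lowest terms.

Start with 10.
8 + 1/(10/1) = 8 + 1/10 = 81/10
1 + 1/(81/10) = 1 + 10/81 = 91/81
-7 + 1/(91/81) = -7 + 81/91 = -556/91

-556/91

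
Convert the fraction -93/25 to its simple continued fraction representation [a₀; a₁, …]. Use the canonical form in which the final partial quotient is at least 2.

Apply division with remainder until the remainder is 0:
-93 = -4·25 + 7, so a_0 = -4
25 = 3·7 + 4, so a_1 = 3
7 = 1·4 + 3, so a_2 = 1
4 = 1·3 + 1, so a_3 = 1
3 = 3·1 + 0, so a_4 = 3

[-4; 3, 1, 1, 3]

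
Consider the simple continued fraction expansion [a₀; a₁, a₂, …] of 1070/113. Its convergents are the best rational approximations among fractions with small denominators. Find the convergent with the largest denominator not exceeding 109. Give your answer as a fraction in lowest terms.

List convergents until the denominator exceeds the bound:
a_0 = 9: 9/1  (≤ bound)
a_1 = 2: 19/2  (≤ bound)
a_2 = 7: 142/15  (≤ bound)
a_3 = 1: 161/17  (≤ bound)
a_4 = 1: 303/32  (≤ bound)
a_5 = 3: 1070/113  (> 109, stop)

303/32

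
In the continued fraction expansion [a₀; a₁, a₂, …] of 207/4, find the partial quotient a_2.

3

Repeatedly divide and take the remainder:
207 = 51·4 + 3, so a_0 = 51
4 = 1·3 + 1, so a_1 = 1
3 = 3·1 + 0, so a_2 = 3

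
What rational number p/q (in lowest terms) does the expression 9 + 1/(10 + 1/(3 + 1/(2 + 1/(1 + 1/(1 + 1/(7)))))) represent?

12081/1328

a_0 = 9: 9/1
a_1 = 10: 91/10
a_2 = 3: 282/31
a_3 = 2: 655/72
a_4 = 1: 937/103
a_5 = 1: 1592/175
a_6 = 7: 12081/1328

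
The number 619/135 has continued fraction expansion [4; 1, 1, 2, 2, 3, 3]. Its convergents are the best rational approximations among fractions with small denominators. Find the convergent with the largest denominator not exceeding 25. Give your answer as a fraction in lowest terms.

a_0 = 4: 4/1  (≤ bound)
a_1 = 1: 5/1  (≤ bound)
a_2 = 1: 9/2  (≤ bound)
a_3 = 2: 23/5  (≤ bound)
a_4 = 2: 55/12  (≤ bound)
a_5 = 3: 188/41  (> 25, stop)

55/12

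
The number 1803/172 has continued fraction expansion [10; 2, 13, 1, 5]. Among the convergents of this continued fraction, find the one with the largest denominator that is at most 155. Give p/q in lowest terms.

a_0 = 10: 10/1  (≤ bound)
a_1 = 2: 21/2  (≤ bound)
a_2 = 13: 283/27  (≤ bound)
a_3 = 1: 304/29  (≤ bound)
a_4 = 5: 1803/172  (> 155, stop)

304/29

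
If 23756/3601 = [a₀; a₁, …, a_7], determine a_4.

23756 ÷ 3601 → quotient 6, remainder 2150
3601 ÷ 2150 → quotient 1, remainder 1451
2150 ÷ 1451 → quotient 1, remainder 699
1451 ÷ 699 → quotient 2, remainder 53
699 ÷ 53 → quotient 13, remainder 10

13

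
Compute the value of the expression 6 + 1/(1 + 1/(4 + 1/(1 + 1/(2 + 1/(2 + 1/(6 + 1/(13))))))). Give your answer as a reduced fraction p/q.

23075/3381

Build up convergents one term at a time:
a_0 = 6: 6/1
a_1 = 1: 7/1
a_2 = 4: 34/5
a_3 = 1: 41/6
a_4 = 2: 116/17
a_5 = 2: 273/40
a_6 = 6: 1754/257
a_7 = 13: 23075/3381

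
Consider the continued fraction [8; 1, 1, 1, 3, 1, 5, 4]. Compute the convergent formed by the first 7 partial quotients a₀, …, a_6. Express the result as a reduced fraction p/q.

700/81

Start with 5.
1 + 1/(5/1) = 1 + 1/5 = 6/5
3 + 1/(6/5) = 3 + 5/6 = 23/6
1 + 1/(23/6) = 1 + 6/23 = 29/23
1 + 1/(29/23) = 1 + 23/29 = 52/29
1 + 1/(52/29) = 1 + 29/52 = 81/52
8 + 1/(81/52) = 8 + 52/81 = 700/81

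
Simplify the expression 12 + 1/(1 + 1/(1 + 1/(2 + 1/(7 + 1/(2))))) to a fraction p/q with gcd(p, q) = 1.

a_0 = 12: 12/1
a_1 = 1: 13/1
a_2 = 1: 25/2
a_3 = 2: 63/5
a_4 = 7: 466/37
a_5 = 2: 995/79

995/79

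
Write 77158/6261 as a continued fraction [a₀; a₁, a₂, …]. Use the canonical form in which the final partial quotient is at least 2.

Run the Euclidean algorithm, recording each quotient:
77158 = 12·6261 + 2026, so a_0 = 12
6261 = 3·2026 + 183, so a_1 = 3
2026 = 11·183 + 13, so a_2 = 11
183 = 14·13 + 1, so a_3 = 14
13 = 13·1 + 0, so a_4 = 13

[12; 3, 11, 14, 13]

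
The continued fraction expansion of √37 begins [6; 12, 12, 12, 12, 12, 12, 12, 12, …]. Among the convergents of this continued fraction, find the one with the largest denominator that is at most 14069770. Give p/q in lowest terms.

a_0 = 6: 6/1  (≤ bound)
a_1 = 12: 73/12  (≤ bound)
a_2 = 12: 882/145  (≤ bound)
a_3 = 12: 10657/1752  (≤ bound)
a_4 = 12: 128766/21169  (≤ bound)
a_5 = 12: 1555849/255780  (≤ bound)
a_6 = 12: 18798954/3090529  (≤ bound)
a_7 = 12: 227143297/37342128  (> 14069770, stop)

18798954/3090529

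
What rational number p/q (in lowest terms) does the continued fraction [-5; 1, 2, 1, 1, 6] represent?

-197/46

Start with 6.
1 + 1/(6/1) = 1 + 1/6 = 7/6
1 + 1/(7/6) = 1 + 6/7 = 13/7
2 + 1/(13/7) = 2 + 7/13 = 33/13
1 + 1/(33/13) = 1 + 13/33 = 46/33
-5 + 1/(46/33) = -5 + 33/46 = -197/46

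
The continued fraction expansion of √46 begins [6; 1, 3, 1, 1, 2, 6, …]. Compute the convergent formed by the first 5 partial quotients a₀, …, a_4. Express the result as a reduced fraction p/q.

61/9

Start with 1.
1 + 1/(1/1) = 1 + 1/1 = 2/1
3 + 1/(2/1) = 3 + 1/2 = 7/2
1 + 1/(7/2) = 1 + 2/7 = 9/7
6 + 1/(9/7) = 6 + 7/9 = 61/9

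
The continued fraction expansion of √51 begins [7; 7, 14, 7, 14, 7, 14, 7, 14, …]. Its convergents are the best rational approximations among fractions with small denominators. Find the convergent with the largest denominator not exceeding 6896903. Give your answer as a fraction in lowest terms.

a_0 = 7: 7/1  (≤ bound)
a_1 = 7: 50/7  (≤ bound)
a_2 = 14: 707/99  (≤ bound)
a_3 = 7: 4999/700  (≤ bound)
a_4 = 14: 70693/9899  (≤ bound)
a_5 = 7: 499850/69993  (≤ bound)
a_6 = 14: 7068593/989801  (≤ bound)
a_7 = 7: 49980001/6998600  (> 6896903, stop)

7068593/989801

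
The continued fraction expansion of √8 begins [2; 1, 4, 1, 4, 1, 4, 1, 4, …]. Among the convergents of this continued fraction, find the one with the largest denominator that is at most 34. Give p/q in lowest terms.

a_0 = 2: 2/1  (≤ bound)
a_1 = 1: 3/1  (≤ bound)
a_2 = 4: 14/5  (≤ bound)
a_3 = 1: 17/6  (≤ bound)
a_4 = 4: 82/29  (≤ bound)
a_5 = 1: 99/35  (> 34, stop)

82/29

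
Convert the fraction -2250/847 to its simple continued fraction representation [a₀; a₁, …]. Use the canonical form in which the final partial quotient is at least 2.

[-3; 2, 1, 10, 5, 5]

-2250 ÷ 847 → quotient -3, remainder 291
847 ÷ 291 → quotient 2, remainder 265
291 ÷ 265 → quotient 1, remainder 26
265 ÷ 26 → quotient 10, remainder 5
26 ÷ 5 → quotient 5, remainder 1
5 ÷ 1 → quotient 5, remainder 0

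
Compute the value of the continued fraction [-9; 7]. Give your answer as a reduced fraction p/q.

-62/7

Work from the innermost term outward:
Start with 7.
-9 + 1/(7/1) = -9 + 1/7 = -62/7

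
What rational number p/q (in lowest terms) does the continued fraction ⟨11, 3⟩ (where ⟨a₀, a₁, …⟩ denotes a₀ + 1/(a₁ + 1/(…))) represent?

34/3

Use the convergent recurrence hₖ = aₖ·hₖ₋₁ + hₖ₋₂ (and likewise for the denominators kₖ):
a_0 = 11: 11/1
a_1 = 3: 34/3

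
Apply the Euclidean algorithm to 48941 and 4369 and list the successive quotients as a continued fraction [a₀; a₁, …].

[11; 4, 1, 20, 1, 1, 20]

Apply division with remainder until the remainder is 0:
⌊48941/4369⌋ = 11, remainder 882
⌊4369/882⌋ = 4, remainder 841
⌊882/841⌋ = 1, remainder 41
⌊841/41⌋ = 20, remainder 21
⌊41/21⌋ = 1, remainder 20
⌊21/20⌋ = 1, remainder 1
⌊20/1⌋ = 20, remainder 0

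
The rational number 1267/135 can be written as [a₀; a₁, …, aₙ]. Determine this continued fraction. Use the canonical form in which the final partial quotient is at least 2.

[9; 2, 1, 1, 2, 10]

1267 = 9·135 + 52, so a_0 = 9
135 = 2·52 + 31, so a_1 = 2
52 = 1·31 + 21, so a_2 = 1
31 = 1·21 + 10, so a_3 = 1
21 = 2·10 + 1, so a_4 = 2
10 = 10·1 + 0, so a_5 = 10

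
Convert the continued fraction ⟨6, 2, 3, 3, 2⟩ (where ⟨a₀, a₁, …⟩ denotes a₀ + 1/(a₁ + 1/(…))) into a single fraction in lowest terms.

Work from the innermost term outward:
Start with 2.
3 + 1/(2/1) = 3 + 1/2 = 7/2
3 + 1/(7/2) = 3 + 2/7 = 23/7
2 + 1/(23/7) = 2 + 7/23 = 53/23
6 + 1/(53/23) = 6 + 23/53 = 341/53

341/53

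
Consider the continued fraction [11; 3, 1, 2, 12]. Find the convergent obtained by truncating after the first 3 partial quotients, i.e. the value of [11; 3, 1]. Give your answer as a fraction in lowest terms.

Start with 1.
3 + 1/(1/1) = 3 + 1/1 = 4/1
11 + 1/(4/1) = 11 + 1/4 = 45/4

45/4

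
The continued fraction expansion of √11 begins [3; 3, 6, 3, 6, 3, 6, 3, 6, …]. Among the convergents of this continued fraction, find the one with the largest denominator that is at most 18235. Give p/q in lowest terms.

List convergents until the denominator exceeds the bound:
a_0 = 3: 3/1  (≤ bound)
a_1 = 3: 10/3  (≤ bound)
a_2 = 6: 63/19  (≤ bound)
a_3 = 3: 199/60  (≤ bound)
a_4 = 6: 1257/379  (≤ bound)
a_5 = 3: 3970/1197  (≤ bound)
a_6 = 6: 25077/7561  (≤ bound)
a_7 = 3: 79201/23880  (> 18235, stop)

25077/7561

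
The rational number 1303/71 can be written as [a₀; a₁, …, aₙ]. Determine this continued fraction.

[18; 2, 1, 5, 4]

Repeatedly divide and take the remainder:
1303 ÷ 71 → quotient 18, remainder 25
71 ÷ 25 → quotient 2, remainder 21
25 ÷ 21 → quotient 1, remainder 4
21 ÷ 4 → quotient 5, remainder 1
4 ÷ 1 → quotient 4, remainder 0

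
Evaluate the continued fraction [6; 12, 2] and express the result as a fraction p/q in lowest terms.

Collapse the nested fraction from the inside out:
Start with 2.
12 + 1/(2/1) = 12 + 1/2 = 25/2
6 + 1/(25/2) = 6 + 2/25 = 152/25

152/25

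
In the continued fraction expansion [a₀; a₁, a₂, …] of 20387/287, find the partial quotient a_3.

20387 = 71·287 + 10, so a_0 = 71
287 = 28·10 + 7, so a_1 = 28
10 = 1·7 + 3, so a_2 = 1
7 = 2·3 + 1, so a_3 = 2

2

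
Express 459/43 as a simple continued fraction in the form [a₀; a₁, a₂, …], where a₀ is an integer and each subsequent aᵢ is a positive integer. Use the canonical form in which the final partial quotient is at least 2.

459 ÷ 43 → quotient 10, remainder 29
43 ÷ 29 → quotient 1, remainder 14
29 ÷ 14 → quotient 2, remainder 1
14 ÷ 1 → quotient 14, remainder 0

[10; 1, 2, 14]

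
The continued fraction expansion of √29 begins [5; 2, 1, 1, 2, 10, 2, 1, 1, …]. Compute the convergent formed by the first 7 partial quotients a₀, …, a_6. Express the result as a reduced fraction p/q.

Starting at the tail and folding back:
Start with 2.
10 + 1/(2/1) = 10 + 1/2 = 21/2
2 + 1/(21/2) = 2 + 2/21 = 44/21
1 + 1/(44/21) = 1 + 21/44 = 65/44
1 + 1/(65/44) = 1 + 44/65 = 109/65
2 + 1/(109/65) = 2 + 65/109 = 283/109
5 + 1/(283/109) = 5 + 109/283 = 1524/283

1524/283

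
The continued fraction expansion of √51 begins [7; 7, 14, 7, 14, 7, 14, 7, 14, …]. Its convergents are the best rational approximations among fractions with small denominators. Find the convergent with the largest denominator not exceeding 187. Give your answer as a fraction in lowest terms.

707/99

a_0 = 7: 7/1  (≤ bound)
a_1 = 7: 50/7  (≤ bound)
a_2 = 14: 707/99  (≤ bound)
a_3 = 7: 4999/700  (> 187, stop)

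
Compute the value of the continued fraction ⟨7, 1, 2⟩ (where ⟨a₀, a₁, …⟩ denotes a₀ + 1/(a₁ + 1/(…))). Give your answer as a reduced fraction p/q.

23/3

Build up convergents one term at a time:
a_0 = 7: 7/1
a_1 = 1: 8/1
a_2 = 2: 23/3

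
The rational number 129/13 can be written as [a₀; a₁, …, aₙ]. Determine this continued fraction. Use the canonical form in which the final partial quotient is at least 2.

[9; 1, 12]

Repeatedly divide and take the remainder:
⌊129/13⌋ = 9, remainder 12
⌊13/12⌋ = 1, remainder 1
⌊12/1⌋ = 12, remainder 0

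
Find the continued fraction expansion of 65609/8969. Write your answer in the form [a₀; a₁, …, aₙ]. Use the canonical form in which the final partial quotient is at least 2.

Apply division with remainder until the remainder is 0:
65609 ÷ 8969 → quotient 7, remainder 2826
8969 ÷ 2826 → quotient 3, remainder 491
2826 ÷ 491 → quotient 5, remainder 371
491 ÷ 371 → quotient 1, remainder 120
371 ÷ 120 → quotient 3, remainder 11
120 ÷ 11 → quotient 10, remainder 10
11 ÷ 10 → quotient 1, remainder 1
10 ÷ 1 → quotient 10, remainder 0

[7; 3, 5, 1, 3, 10, 1, 10]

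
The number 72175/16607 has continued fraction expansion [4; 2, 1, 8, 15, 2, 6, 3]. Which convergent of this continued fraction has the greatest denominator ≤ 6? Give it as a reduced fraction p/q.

a_0 = 4: 4/1  (≤ bound)
a_1 = 2: 9/2  (≤ bound)
a_2 = 1: 13/3  (≤ bound)
a_3 = 8: 113/26  (> 6, stop)

13/3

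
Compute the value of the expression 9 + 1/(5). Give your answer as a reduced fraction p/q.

46/5

Start with 5.
9 + 1/(5/1) = 9 + 1/5 = 46/5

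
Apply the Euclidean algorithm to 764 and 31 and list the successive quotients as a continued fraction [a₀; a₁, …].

764 = 24·31 + 20, so a_0 = 24
31 = 1·20 + 11, so a_1 = 1
20 = 1·11 + 9, so a_2 = 1
11 = 1·9 + 2, so a_3 = 1
9 = 4·2 + 1, so a_4 = 4
2 = 2·1 + 0, so a_5 = 2

[24; 1, 1, 1, 4, 2]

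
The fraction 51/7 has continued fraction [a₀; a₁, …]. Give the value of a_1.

Run the Euclidean algorithm, recording each quotient:
⌊51/7⌋ = 7, remainder 2
⌊7/2⌋ = 3, remainder 1

3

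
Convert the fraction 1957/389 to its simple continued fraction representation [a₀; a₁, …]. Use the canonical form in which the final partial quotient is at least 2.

[5; 32, 2, 2, 2]

1957 = 5·389 + 12, so a_0 = 5
389 = 32·12 + 5, so a_1 = 32
12 = 2·5 + 2, so a_2 = 2
5 = 2·2 + 1, so a_3 = 2
2 = 2·1 + 0, so a_4 = 2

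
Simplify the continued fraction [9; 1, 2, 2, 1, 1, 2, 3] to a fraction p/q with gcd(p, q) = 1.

1446/149

Start with 3.
2 + 1/(3/1) = 2 + 1/3 = 7/3
1 + 1/(7/3) = 1 + 3/7 = 10/7
1 + 1/(10/7) = 1 + 7/10 = 17/10
2 + 1/(17/10) = 2 + 10/17 = 44/17
2 + 1/(44/17) = 2 + 17/44 = 105/44
1 + 1/(105/44) = 1 + 44/105 = 149/105
9 + 1/(149/105) = 9 + 105/149 = 1446/149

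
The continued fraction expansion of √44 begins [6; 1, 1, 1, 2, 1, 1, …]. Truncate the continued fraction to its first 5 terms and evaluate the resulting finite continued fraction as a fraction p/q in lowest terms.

Work from the innermost term outward:
Start with 2.
1 + 1/(2/1) = 1 + 1/2 = 3/2
1 + 1/(3/2) = 1 + 2/3 = 5/3
1 + 1/(5/3) = 1 + 3/5 = 8/5
6 + 1/(8/5) = 6 + 5/8 = 53/8

53/8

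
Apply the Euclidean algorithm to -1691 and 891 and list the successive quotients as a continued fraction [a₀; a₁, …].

[-2; 9, 1, 3, 1, 3, 1, 3]

Repeatedly divide and take the remainder:
-1691 ÷ 891 → quotient -2, remainder 91
891 ÷ 91 → quotient 9, remainder 72
91 ÷ 72 → quotient 1, remainder 19
72 ÷ 19 → quotient 3, remainder 15
19 ÷ 15 → quotient 1, remainder 4
15 ÷ 4 → quotient 3, remainder 3
4 ÷ 3 → quotient 1, remainder 1
3 ÷ 1 → quotient 3, remainder 0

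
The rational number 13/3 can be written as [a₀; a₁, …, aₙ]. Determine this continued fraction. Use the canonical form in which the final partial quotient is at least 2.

[4; 3]

Repeatedly divide and take the remainder:
⌊13/3⌋ = 4, remainder 1
⌊3/1⌋ = 3, remainder 0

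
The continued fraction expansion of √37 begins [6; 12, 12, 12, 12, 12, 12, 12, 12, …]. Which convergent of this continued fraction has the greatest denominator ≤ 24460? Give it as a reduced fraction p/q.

a_0 = 6: 6/1  (≤ bound)
a_1 = 12: 73/12  (≤ bound)
a_2 = 12: 882/145  (≤ bound)
a_3 = 12: 10657/1752  (≤ bound)
a_4 = 12: 128766/21169  (≤ bound)
a_5 = 12: 1555849/255780  (> 24460, stop)

128766/21169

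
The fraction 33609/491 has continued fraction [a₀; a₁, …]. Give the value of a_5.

24

33609 = 68·491 + 221, so a_0 = 68
491 = 2·221 + 49, so a_1 = 2
221 = 4·49 + 25, so a_2 = 4
49 = 1·25 + 24, so a_3 = 1
25 = 1·24 + 1, so a_4 = 1
24 = 24·1 + 0, so a_5 = 24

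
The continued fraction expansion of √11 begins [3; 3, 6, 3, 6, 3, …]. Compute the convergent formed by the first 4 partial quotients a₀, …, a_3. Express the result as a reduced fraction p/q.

Use the convergent recurrence hₖ = aₖ·hₖ₋₁ + hₖ₋₂ (and likewise for the denominators kₖ):
a_0 = 3: 3/1
a_1 = 3: 10/3
a_2 = 6: 63/19
a_3 = 3: 199/60

199/60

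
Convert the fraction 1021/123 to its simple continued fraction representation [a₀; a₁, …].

[8; 3, 3, 12]

Run the Euclidean algorithm, recording each quotient:
1021 ÷ 123 → quotient 8, remainder 37
123 ÷ 37 → quotient 3, remainder 12
37 ÷ 12 → quotient 3, remainder 1
12 ÷ 1 → quotient 12, remainder 0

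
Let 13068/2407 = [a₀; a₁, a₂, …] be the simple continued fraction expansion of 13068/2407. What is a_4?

10

13068 = 5·2407 + 1033, so a_0 = 5
2407 = 2·1033 + 341, so a_1 = 2
1033 = 3·341 + 10, so a_2 = 3
341 = 34·10 + 1, so a_3 = 34
10 = 10·1 + 0, so a_4 = 10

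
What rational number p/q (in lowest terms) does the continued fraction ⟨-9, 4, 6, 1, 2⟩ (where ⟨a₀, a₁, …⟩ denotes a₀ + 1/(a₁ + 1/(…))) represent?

-727/83

Starting at the tail and folding back:
Start with 2.
1 + 1/(2/1) = 1 + 1/2 = 3/2
6 + 1/(3/2) = 6 + 2/3 = 20/3
4 + 1/(20/3) = 4 + 3/20 = 83/20
-9 + 1/(83/20) = -9 + 20/83 = -727/83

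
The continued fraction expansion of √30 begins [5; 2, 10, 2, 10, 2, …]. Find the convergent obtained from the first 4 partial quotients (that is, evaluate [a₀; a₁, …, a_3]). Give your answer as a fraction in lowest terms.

a_0 = 5: 5/1
a_1 = 2: 11/2
a_2 = 10: 115/21
a_3 = 2: 241/44

241/44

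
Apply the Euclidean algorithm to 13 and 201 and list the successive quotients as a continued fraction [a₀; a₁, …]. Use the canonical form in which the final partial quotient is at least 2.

[0; 15, 2, 6]

13 = 0·201 + 13, so a_0 = 0
201 = 15·13 + 6, so a_1 = 15
13 = 2·6 + 1, so a_2 = 2
6 = 6·1 + 0, so a_3 = 6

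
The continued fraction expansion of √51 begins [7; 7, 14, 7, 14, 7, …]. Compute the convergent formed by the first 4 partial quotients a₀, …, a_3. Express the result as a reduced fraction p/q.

Use the convergent recurrence hₖ = aₖ·hₖ₋₁ + hₖ₋₂ (and likewise for the denominators kₖ):
a_0 = 7: 7/1
a_1 = 7: 50/7
a_2 = 14: 707/99
a_3 = 7: 4999/700

4999/700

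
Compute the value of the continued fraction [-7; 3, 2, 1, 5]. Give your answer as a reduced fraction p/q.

-382/57

Start with 5.
1 + 1/(5/1) = 1 + 1/5 = 6/5
2 + 1/(6/5) = 2 + 5/6 = 17/6
3 + 1/(17/6) = 3 + 6/17 = 57/17
-7 + 1/(57/17) = -7 + 17/57 = -382/57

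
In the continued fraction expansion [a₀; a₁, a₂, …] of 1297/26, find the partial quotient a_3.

1

1297 ÷ 26 → quotient 49, remainder 23
26 ÷ 23 → quotient 1, remainder 3
23 ÷ 3 → quotient 7, remainder 2
3 ÷ 2 → quotient 1, remainder 1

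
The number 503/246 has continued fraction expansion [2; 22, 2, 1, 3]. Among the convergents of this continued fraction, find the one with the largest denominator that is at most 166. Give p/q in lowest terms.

137/67

List convergents until the denominator exceeds the bound:
a_0 = 2: 2/1  (≤ bound)
a_1 = 22: 45/22  (≤ bound)
a_2 = 2: 92/45  (≤ bound)
a_3 = 1: 137/67  (≤ bound)
a_4 = 3: 503/246  (> 166, stop)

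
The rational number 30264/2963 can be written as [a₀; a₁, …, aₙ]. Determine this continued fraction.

Run the Euclidean algorithm, recording each quotient:
30264 = 10·2963 + 634, so a_0 = 10
2963 = 4·634 + 427, so a_1 = 4
634 = 1·427 + 207, so a_2 = 1
427 = 2·207 + 13, so a_3 = 2
207 = 15·13 + 12, so a_4 = 15
13 = 1·12 + 1, so a_5 = 1
12 = 12·1 + 0, so a_6 = 12

[10; 4, 1, 2, 15, 1, 12]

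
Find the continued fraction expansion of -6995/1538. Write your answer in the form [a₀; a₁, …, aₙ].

-6995 ÷ 1538 → quotient -5, remainder 695
1538 ÷ 695 → quotient 2, remainder 148
695 ÷ 148 → quotient 4, remainder 103
148 ÷ 103 → quotient 1, remainder 45
103 ÷ 45 → quotient 2, remainder 13
45 ÷ 13 → quotient 3, remainder 6
13 ÷ 6 → quotient 2, remainder 1
6 ÷ 1 → quotient 6, remainder 0

[-5; 2, 4, 1, 2, 3, 2, 6]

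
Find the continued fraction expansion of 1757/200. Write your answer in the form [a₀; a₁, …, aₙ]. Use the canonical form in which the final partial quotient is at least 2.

[8; 1, 3, 1, 1, 1, 6, 2]

Run the Euclidean algorithm, recording each quotient:
1757 = 8·200 + 157, so a_0 = 8
200 = 1·157 + 43, so a_1 = 1
157 = 3·43 + 28, so a_2 = 3
43 = 1·28 + 15, so a_3 = 1
28 = 1·15 + 13, so a_4 = 1
15 = 1·13 + 2, so a_5 = 1
13 = 6·2 + 1, so a_6 = 6
2 = 2·1 + 0, so a_7 = 2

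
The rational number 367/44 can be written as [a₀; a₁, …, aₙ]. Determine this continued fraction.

[8; 2, 1, 14]

367 ÷ 44 → quotient 8, remainder 15
44 ÷ 15 → quotient 2, remainder 14
15 ÷ 14 → quotient 1, remainder 1
14 ÷ 1 → quotient 14, remainder 0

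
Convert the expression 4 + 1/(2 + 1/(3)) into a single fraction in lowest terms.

31/7

Use the convergent recurrence hₖ = aₖ·hₖ₋₁ + hₖ₋₂ (and likewise for the denominators kₖ):
a_0 = 4: 4/1
a_1 = 2: 9/2
a_2 = 3: 31/7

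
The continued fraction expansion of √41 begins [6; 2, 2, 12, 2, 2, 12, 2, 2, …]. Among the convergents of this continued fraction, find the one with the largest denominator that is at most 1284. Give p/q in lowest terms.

List convergents until the denominator exceeds the bound:
a_0 = 6: 6/1  (≤ bound)
a_1 = 2: 13/2  (≤ bound)
a_2 = 2: 32/5  (≤ bound)
a_3 = 12: 397/62  (≤ bound)
a_4 = 2: 826/129  (≤ bound)
a_5 = 2: 2049/320  (≤ bound)
a_6 = 12: 25414/3969  (> 1284, stop)

2049/320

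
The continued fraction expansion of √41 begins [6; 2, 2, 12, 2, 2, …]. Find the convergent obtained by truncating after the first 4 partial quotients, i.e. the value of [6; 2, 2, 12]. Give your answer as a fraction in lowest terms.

Build up convergents one term at a time:
a_0 = 6: 6/1
a_1 = 2: 13/2
a_2 = 2: 32/5
a_3 = 12: 397/62

397/62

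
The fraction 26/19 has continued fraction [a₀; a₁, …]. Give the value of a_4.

2

Run the Euclidean algorithm, recording each quotient:
26 = 1·19 + 7, so a_0 = 1
19 = 2·7 + 5, so a_1 = 2
7 = 1·5 + 2, so a_2 = 1
5 = 2·2 + 1, so a_3 = 2
2 = 2·1 + 0, so a_4 = 2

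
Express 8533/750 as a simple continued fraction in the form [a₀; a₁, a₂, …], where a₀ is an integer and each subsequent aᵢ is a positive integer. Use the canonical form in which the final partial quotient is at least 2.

[11; 2, 1, 1, 1, 6, 14]

8533 ÷ 750 → quotient 11, remainder 283
750 ÷ 283 → quotient 2, remainder 184
283 ÷ 184 → quotient 1, remainder 99
184 ÷ 99 → quotient 1, remainder 85
99 ÷ 85 → quotient 1, remainder 14
85 ÷ 14 → quotient 6, remainder 1
14 ÷ 1 → quotient 14, remainder 0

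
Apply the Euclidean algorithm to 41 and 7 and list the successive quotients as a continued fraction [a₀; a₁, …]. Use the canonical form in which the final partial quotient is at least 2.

Apply division with remainder until the remainder is 0:
⌊41/7⌋ = 5, remainder 6
⌊7/6⌋ = 1, remainder 1
⌊6/1⌋ = 6, remainder 0

[5; 1, 6]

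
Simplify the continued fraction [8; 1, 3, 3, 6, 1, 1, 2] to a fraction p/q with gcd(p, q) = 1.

Start with 2.
1 + 1/(2/1) = 1 + 1/2 = 3/2
1 + 1/(3/2) = 1 + 2/3 = 5/3
6 + 1/(5/3) = 6 + 3/5 = 33/5
3 + 1/(33/5) = 3 + 5/33 = 104/33
3 + 1/(104/33) = 3 + 33/104 = 345/104
1 + 1/(345/104) = 1 + 104/345 = 449/345
8 + 1/(449/345) = 8 + 345/449 = 3937/449

3937/449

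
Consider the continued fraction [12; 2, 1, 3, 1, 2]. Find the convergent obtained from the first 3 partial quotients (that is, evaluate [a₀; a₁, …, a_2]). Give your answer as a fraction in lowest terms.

Start with 1.
2 + 1/(1/1) = 2 + 1/1 = 3/1
12 + 1/(3/1) = 12 + 1/3 = 37/3

37/3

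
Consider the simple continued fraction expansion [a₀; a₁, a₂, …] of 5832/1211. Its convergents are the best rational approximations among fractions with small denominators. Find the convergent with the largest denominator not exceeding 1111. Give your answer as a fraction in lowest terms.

1883/391

List convergents until the denominator exceeds the bound:
a_0 = 4: 4/1  (≤ bound)
a_1 = 1: 5/1  (≤ bound)
a_2 = 4: 24/5  (≤ bound)
a_3 = 2: 53/11  (≤ bound)
a_4 = 3: 183/38  (≤ bound)
a_5 = 10: 1883/391  (≤ bound)
a_6 = 3: 5832/1211  (> 1111, stop)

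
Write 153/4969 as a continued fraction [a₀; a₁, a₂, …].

[0; 32, 2, 10, 2, 3]

⌊153/4969⌋ = 0, remainder 153
⌊4969/153⌋ = 32, remainder 73
⌊153/73⌋ = 2, remainder 7
⌊73/7⌋ = 10, remainder 3
⌊7/3⌋ = 2, remainder 1
⌊3/1⌋ = 3, remainder 0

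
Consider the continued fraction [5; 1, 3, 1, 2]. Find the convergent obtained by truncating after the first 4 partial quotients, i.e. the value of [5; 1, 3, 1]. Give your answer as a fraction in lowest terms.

29/5

Build up convergents one term at a time:
a_0 = 5: 5/1
a_1 = 1: 6/1
a_2 = 3: 23/4
a_3 = 1: 29/5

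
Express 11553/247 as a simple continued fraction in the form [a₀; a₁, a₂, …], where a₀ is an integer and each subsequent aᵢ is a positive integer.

[46; 1, 3, 2, 2, 3, 3]

Run the Euclidean algorithm, recording each quotient:
⌊11553/247⌋ = 46, remainder 191
⌊247/191⌋ = 1, remainder 56
⌊191/56⌋ = 3, remainder 23
⌊56/23⌋ = 2, remainder 10
⌊23/10⌋ = 2, remainder 3
⌊10/3⌋ = 3, remainder 1
⌊3/1⌋ = 3, remainder 0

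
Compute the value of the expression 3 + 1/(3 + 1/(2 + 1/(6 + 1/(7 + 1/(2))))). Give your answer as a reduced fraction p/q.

Start with 2.
7 + 1/(2/1) = 7 + 1/2 = 15/2
6 + 1/(15/2) = 6 + 2/15 = 92/15
2 + 1/(92/15) = 2 + 15/92 = 199/92
3 + 1/(199/92) = 3 + 92/199 = 689/199
3 + 1/(689/199) = 3 + 199/689 = 2266/689

2266/689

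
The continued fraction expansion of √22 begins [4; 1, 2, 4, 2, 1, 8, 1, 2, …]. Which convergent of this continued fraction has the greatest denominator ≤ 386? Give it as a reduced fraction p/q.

1712/365

List convergents until the denominator exceeds the bound:
a_0 = 4: 4/1  (≤ bound)
a_1 = 1: 5/1  (≤ bound)
a_2 = 2: 14/3  (≤ bound)
a_3 = 4: 61/13  (≤ bound)
a_4 = 2: 136/29  (≤ bound)
a_5 = 1: 197/42  (≤ bound)
a_6 = 8: 1712/365  (≤ bound)
a_7 = 1: 1909/407  (> 386, stop)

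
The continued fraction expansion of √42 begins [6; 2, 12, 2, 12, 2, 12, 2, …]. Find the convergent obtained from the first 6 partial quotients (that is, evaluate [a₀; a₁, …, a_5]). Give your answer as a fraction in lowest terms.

8749/1350

Build up convergents one term at a time:
a_0 = 6: 6/1
a_1 = 2: 13/2
a_2 = 12: 162/25
a_3 = 2: 337/52
a_4 = 12: 4206/649
a_5 = 2: 8749/1350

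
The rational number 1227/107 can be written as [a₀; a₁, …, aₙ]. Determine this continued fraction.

[11; 2, 7, 7]

1227 ÷ 107 → quotient 11, remainder 50
107 ÷ 50 → quotient 2, remainder 7
50 ÷ 7 → quotient 7, remainder 1
7 ÷ 1 → quotient 7, remainder 0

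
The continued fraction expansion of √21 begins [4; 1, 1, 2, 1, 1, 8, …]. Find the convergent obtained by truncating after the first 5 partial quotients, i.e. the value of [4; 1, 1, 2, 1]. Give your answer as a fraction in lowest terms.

Compute successive convergents:
a_0 = 4: 4/1
a_1 = 1: 5/1
a_2 = 1: 9/2
a_3 = 2: 23/5
a_4 = 1: 32/7

32/7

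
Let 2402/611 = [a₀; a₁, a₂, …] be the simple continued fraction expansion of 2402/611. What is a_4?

2402 ÷ 611 → quotient 3, remainder 569
611 ÷ 569 → quotient 1, remainder 42
569 ÷ 42 → quotient 13, remainder 23
42 ÷ 23 → quotient 1, remainder 19
23 ÷ 19 → quotient 1, remainder 4

1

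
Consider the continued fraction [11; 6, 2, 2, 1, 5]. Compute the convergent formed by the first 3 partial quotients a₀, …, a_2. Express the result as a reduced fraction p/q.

a_0 = 11: 11/1
a_1 = 6: 67/6
a_2 = 2: 145/13

145/13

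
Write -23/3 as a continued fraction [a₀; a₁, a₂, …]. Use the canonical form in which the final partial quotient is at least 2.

-23 ÷ 3 → quotient -8, remainder 1
3 ÷ 1 → quotient 3, remainder 0

[-8; 3]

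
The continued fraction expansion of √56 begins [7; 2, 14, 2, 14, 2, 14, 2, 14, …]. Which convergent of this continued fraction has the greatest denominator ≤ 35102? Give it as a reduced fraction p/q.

a_0 = 7: 7/1  (≤ bound)
a_1 = 2: 15/2  (≤ bound)
a_2 = 14: 217/29  (≤ bound)
a_3 = 2: 449/60  (≤ bound)
a_4 = 14: 6503/869  (≤ bound)
a_5 = 2: 13455/1798  (≤ bound)
a_6 = 14: 194873/26041  (≤ bound)
a_7 = 2: 403201/53880  (> 35102, stop)

194873/26041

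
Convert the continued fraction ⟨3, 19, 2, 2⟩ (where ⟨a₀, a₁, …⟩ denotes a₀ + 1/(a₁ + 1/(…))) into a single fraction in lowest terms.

Compute successive convergents:
a_0 = 3: 3/1
a_1 = 19: 58/19
a_2 = 2: 119/39
a_3 = 2: 296/97

296/97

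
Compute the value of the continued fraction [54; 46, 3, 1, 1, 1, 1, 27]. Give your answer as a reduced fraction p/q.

1242497/23000

a_0 = 54: 54/1
a_1 = 46: 2485/46
a_2 = 3: 7509/139
a_3 = 1: 9994/185
a_4 = 1: 17503/324
a_5 = 1: 27497/509
a_6 = 1: 45000/833
a_7 = 27: 1242497/23000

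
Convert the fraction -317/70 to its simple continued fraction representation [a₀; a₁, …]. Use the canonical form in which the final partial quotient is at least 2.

Repeatedly divide and take the remainder:
⌊-317/70⌋ = -5, remainder 33
⌊70/33⌋ = 2, remainder 4
⌊33/4⌋ = 8, remainder 1
⌊4/1⌋ = 4, remainder 0

[-5; 2, 8, 4]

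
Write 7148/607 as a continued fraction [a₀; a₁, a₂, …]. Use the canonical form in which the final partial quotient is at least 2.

[11; 1, 3, 2, 6, 3, 3]

7148 = 11·607 + 471, so a_0 = 11
607 = 1·471 + 136, so a_1 = 1
471 = 3·136 + 63, so a_2 = 3
136 = 2·63 + 10, so a_3 = 2
63 = 6·10 + 3, so a_4 = 6
10 = 3·3 + 1, so a_5 = 3
3 = 3·1 + 0, so a_6 = 3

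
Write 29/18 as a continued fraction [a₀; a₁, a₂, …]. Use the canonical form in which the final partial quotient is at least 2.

[1; 1, 1, 1, 1, 3]

29 ÷ 18 → quotient 1, remainder 11
18 ÷ 11 → quotient 1, remainder 7
11 ÷ 7 → quotient 1, remainder 4
7 ÷ 4 → quotient 1, remainder 3
4 ÷ 3 → quotient 1, remainder 1
3 ÷ 1 → quotient 3, remainder 0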